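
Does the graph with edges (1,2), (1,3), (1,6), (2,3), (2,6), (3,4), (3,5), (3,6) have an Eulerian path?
No (6 vertices have odd degree: {1, 2, 3, 4, 5, 6}; Eulerian path requires 0 or 2)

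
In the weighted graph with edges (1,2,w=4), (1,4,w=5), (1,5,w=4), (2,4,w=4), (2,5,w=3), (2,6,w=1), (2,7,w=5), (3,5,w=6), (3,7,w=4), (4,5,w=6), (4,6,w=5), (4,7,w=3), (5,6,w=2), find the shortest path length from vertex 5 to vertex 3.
6 (path: 5 -> 3; weights 6 = 6)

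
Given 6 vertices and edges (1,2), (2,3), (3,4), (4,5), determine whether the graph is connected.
No, it has 2 components: {1, 2, 3, 4, 5}, {6}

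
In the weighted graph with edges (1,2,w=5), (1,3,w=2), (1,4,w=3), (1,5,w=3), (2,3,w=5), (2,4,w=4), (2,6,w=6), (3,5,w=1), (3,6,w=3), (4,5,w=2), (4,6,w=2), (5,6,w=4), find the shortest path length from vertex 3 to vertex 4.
3 (path: 3 -> 5 -> 4; weights 1 + 2 = 3)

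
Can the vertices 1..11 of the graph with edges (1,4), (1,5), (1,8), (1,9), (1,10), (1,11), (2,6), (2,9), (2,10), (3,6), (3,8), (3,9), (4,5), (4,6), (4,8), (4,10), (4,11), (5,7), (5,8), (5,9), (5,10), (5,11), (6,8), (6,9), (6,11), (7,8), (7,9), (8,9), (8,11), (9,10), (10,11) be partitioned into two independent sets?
No (odd cycle of length 3: 10 -> 1 -> 9 -> 10)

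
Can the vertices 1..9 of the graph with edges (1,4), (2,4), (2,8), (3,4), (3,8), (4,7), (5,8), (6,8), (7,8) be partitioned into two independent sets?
Yes. Partition: {1, 2, 3, 5, 6, 7, 9}, {4, 8}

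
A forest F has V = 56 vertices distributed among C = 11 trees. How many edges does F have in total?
45 (Each of the 11 component trees on V_i vertices has V_i - 1 edges; summing gives V - C = 56 - 11 = 45)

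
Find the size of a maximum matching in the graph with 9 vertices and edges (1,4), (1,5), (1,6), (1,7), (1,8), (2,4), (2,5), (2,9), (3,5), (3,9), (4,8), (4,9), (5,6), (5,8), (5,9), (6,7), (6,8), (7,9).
4 (matching: (1,8), (2,9), (3,5), (6,7); upper bound floor(n/2) = floor(9/2) = 4)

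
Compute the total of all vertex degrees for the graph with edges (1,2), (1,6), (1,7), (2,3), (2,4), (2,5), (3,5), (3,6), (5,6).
18 (handshake: sum of degrees = 2|E| = 2 x 9 = 18)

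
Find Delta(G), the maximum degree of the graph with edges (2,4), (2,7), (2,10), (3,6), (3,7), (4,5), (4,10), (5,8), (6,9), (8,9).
3 (attained at vertices 2, 4)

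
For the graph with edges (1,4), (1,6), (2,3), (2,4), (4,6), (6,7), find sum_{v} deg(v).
12 (handshake: sum of degrees = 2|E| = 2 x 6 = 12)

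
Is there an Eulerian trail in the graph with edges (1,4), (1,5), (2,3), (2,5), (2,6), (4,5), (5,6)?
Yes (the graph is connected and exactly 2 vertices have odd degree: {2, 3}; any Eulerian path must start and end at those)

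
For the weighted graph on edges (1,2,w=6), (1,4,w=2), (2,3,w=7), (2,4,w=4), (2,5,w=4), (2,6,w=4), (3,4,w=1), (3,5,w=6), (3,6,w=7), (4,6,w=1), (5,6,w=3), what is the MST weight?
11 (MST edges: (1,4,w=2), (2,5,w=4), (3,4,w=1), (4,6,w=1), (5,6,w=3); sum of weights 2 + 4 + 1 + 1 + 3 = 11)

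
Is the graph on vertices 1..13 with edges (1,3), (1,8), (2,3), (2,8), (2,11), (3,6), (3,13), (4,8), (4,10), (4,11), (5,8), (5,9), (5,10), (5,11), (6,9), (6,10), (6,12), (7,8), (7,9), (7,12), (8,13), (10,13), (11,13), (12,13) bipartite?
Yes. Partition: {1, 2, 4, 5, 6, 7, 13}, {3, 8, 9, 10, 11, 12}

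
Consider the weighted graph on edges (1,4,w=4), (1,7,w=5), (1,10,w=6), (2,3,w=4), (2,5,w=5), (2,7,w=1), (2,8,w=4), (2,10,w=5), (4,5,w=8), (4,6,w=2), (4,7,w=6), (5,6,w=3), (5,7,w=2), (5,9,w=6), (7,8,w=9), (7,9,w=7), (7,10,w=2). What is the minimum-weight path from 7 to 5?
2 (path: 7 -> 5; weights 2 = 2)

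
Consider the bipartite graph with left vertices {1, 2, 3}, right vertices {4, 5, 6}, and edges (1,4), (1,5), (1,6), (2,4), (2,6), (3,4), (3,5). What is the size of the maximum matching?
3 (matching: (1,6), (2,4), (3,5); upper bound min(|L|,|R|) = min(3,3) = 3)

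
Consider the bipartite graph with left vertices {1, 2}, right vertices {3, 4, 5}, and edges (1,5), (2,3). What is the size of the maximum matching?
2 (matching: (1,5), (2,3); upper bound min(|L|,|R|) = min(2,3) = 2)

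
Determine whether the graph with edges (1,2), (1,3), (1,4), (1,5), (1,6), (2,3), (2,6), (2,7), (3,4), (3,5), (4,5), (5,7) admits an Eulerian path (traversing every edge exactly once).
Yes (the graph is connected and exactly 2 vertices have odd degree: {1, 4}; any Eulerian path must start and end at those)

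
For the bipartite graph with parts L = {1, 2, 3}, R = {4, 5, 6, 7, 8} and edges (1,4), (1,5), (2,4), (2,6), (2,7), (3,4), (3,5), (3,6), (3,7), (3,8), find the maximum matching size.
3 (matching: (1,5), (2,7), (3,8); upper bound min(|L|,|R|) = min(3,5) = 3)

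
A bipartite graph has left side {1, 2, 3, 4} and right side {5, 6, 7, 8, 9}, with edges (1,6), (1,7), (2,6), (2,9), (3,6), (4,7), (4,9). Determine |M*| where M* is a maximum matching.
3 (matching: (1,7), (2,9), (3,6); upper bound min(|L|,|R|) = min(4,5) = 4)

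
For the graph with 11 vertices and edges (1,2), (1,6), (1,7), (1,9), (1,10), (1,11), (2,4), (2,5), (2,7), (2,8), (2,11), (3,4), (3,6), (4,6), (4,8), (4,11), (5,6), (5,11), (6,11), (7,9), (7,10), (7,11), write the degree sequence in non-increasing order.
[6, 6, 6, 5, 5, 5, 3, 2, 2, 2, 2] (degrees: deg(1)=6, deg(2)=6, deg(3)=2, deg(4)=5, deg(5)=3, deg(6)=5, deg(7)=5, deg(8)=2, deg(9)=2, deg(10)=2, deg(11)=6)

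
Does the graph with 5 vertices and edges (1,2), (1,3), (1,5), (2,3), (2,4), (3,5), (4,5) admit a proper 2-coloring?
No (odd cycle of length 3: 3 -> 1 -> 2 -> 3)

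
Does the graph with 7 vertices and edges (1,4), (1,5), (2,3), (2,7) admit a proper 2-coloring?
Yes. Partition: {1, 2, 6}, {3, 4, 5, 7}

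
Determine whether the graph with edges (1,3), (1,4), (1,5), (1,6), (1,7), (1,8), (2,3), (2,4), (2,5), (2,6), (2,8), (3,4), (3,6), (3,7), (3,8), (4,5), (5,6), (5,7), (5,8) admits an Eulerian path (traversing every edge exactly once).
Yes (the graph is connected and exactly 2 vertices have odd degree: {2, 7}; any Eulerian path must start and end at those)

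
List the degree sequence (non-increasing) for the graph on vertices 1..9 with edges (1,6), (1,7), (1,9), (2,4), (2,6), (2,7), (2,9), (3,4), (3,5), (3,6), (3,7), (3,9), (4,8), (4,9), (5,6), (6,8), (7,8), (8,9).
[5, 5, 5, 4, 4, 4, 4, 3, 2] (degrees: deg(1)=3, deg(2)=4, deg(3)=5, deg(4)=4, deg(5)=2, deg(6)=5, deg(7)=4, deg(8)=4, deg(9)=5)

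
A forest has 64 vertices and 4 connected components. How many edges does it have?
60 (Each of the 4 component trees on V_i vertices has V_i - 1 edges; summing gives V - C = 64 - 4 = 60)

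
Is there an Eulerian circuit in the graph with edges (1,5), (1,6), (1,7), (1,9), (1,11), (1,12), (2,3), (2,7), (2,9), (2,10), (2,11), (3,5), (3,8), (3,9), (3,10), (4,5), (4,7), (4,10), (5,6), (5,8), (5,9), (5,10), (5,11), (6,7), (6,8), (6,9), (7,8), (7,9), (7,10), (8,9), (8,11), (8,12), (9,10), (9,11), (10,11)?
No (8 vertices have odd degree: {2, 3, 4, 6, 7, 8, 9, 10}; Eulerian circuit requires 0)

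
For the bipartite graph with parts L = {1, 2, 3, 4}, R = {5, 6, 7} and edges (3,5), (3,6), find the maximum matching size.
1 (matching: (3,6); upper bound min(|L|,|R|) = min(4,3) = 3)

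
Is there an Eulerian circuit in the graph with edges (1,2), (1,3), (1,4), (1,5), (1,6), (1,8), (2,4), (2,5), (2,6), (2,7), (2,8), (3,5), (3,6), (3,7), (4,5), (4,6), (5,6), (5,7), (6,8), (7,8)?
Yes (the graph is connected and all 8 vertices have even degree)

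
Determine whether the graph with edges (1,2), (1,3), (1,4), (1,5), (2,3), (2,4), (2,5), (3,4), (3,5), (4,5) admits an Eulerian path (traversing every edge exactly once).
Yes — and in fact it has an Eulerian circuit (the graph is connected and all 5 vertices have even degree)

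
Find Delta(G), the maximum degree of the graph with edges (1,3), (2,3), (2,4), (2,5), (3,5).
3 (attained at vertices 2, 3)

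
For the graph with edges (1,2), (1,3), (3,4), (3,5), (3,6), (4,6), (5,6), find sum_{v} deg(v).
14 (handshake: sum of degrees = 2|E| = 2 x 7 = 14)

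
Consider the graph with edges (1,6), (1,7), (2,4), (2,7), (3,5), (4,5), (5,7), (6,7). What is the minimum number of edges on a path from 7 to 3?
2 (path: 7 -> 5 -> 3, 2 edges)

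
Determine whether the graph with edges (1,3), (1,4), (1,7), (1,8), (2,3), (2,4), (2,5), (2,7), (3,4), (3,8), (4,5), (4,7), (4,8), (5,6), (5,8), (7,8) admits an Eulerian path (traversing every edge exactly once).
Yes (the graph is connected and exactly 2 vertices have odd degree: {6, 8}; any Eulerian path must start and end at those)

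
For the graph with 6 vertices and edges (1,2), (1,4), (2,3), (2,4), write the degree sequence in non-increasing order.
[3, 2, 2, 1, 0, 0] (degrees: deg(1)=2, deg(2)=3, deg(3)=1, deg(4)=2, deg(5)=0, deg(6)=0)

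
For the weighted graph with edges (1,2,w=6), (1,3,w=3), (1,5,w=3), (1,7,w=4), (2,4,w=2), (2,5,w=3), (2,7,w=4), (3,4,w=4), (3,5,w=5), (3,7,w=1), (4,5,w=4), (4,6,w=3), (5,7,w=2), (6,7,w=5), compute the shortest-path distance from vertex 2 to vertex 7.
4 (path: 2 -> 7; weights 4 = 4)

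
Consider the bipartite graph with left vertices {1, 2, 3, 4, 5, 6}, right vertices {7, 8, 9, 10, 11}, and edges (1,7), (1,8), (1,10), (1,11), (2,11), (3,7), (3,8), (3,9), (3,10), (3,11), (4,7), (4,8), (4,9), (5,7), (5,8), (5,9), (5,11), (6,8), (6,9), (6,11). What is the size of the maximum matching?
5 (matching: (1,11), (3,10), (4,9), (5,7), (6,8); upper bound min(|L|,|R|) = min(6,5) = 5)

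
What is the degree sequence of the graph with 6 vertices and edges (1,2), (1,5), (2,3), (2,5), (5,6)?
[3, 3, 2, 1, 1, 0] (degrees: deg(1)=2, deg(2)=3, deg(3)=1, deg(4)=0, deg(5)=3, deg(6)=1)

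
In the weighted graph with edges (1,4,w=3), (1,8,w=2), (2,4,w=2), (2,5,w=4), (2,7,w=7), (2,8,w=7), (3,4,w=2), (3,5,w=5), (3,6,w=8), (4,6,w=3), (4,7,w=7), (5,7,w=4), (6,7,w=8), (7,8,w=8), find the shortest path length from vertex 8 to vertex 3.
7 (path: 8 -> 1 -> 4 -> 3; weights 2 + 3 + 2 = 7)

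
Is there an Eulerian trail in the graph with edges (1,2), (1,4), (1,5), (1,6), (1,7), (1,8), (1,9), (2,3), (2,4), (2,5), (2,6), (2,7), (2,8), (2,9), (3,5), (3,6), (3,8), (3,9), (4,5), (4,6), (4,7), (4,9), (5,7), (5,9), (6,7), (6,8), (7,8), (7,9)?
No (4 vertices have odd degree: {1, 3, 7, 8}; Eulerian path requires 0 or 2)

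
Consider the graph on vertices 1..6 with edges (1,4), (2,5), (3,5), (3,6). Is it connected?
No, it has 2 components: {1, 4}, {2, 3, 5, 6}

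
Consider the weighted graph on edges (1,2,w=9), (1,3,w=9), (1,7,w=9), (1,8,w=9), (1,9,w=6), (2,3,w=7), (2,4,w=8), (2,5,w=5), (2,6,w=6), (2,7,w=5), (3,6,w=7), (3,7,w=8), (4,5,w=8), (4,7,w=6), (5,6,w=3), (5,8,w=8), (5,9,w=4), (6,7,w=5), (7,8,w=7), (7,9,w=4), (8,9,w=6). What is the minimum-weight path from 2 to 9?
9 (path: 2 -> 7 -> 9; weights 5 + 4 = 9)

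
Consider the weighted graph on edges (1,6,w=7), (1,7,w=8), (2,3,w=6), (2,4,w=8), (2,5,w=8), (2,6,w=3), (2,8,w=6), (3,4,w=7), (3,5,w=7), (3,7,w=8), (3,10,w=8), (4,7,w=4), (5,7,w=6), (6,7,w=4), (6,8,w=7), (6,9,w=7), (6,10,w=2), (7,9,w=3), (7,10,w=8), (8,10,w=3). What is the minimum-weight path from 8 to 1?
12 (path: 8 -> 10 -> 6 -> 1; weights 3 + 2 + 7 = 12)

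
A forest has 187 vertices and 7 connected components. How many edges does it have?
180 (Each of the 7 component trees on V_i vertices has V_i - 1 edges; summing gives V - C = 187 - 7 = 180)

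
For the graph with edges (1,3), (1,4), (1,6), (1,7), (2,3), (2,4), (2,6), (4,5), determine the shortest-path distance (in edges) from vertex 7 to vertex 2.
3 (path: 7 -> 1 -> 4 -> 2, 3 edges)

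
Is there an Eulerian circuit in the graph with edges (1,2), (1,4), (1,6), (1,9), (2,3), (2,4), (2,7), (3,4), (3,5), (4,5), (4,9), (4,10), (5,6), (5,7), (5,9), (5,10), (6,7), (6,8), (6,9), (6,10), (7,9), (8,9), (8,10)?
No (2 vertices have odd degree: {3, 8}; Eulerian circuit requires 0)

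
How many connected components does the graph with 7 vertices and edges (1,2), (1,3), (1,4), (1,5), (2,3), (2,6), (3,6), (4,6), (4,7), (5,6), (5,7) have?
1 (components: {1, 2, 3, 4, 5, 6, 7})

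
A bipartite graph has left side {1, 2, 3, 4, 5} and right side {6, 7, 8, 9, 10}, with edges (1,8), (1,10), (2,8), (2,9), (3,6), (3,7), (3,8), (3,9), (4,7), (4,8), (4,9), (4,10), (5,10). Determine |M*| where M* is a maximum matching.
5 (matching: (1,8), (2,9), (3,6), (4,7), (5,10); upper bound min(|L|,|R|) = min(5,5) = 5)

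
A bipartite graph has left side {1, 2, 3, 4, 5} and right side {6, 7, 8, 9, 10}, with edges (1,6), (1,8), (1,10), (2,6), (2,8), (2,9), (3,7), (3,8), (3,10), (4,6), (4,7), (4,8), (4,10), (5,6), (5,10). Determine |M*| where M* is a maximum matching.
5 (matching: (1,10), (2,9), (3,8), (4,7), (5,6); upper bound min(|L|,|R|) = min(5,5) = 5)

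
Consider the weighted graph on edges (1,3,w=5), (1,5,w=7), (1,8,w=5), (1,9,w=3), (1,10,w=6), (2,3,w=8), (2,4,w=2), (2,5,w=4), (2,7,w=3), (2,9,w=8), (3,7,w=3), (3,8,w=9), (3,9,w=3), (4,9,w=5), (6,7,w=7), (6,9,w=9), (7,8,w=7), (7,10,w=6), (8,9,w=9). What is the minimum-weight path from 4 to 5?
6 (path: 4 -> 2 -> 5; weights 2 + 4 = 6)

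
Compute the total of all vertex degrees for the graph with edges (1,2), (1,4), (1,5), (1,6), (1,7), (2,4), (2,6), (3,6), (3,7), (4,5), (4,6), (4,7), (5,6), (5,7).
28 (handshake: sum of degrees = 2|E| = 2 x 14 = 28)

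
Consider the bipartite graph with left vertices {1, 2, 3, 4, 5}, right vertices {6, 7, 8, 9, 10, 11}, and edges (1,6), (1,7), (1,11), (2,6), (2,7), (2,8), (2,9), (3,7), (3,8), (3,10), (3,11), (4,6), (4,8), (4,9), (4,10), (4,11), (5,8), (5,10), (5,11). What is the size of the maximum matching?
5 (matching: (1,11), (2,9), (3,7), (4,8), (5,10); upper bound min(|L|,|R|) = min(5,6) = 5)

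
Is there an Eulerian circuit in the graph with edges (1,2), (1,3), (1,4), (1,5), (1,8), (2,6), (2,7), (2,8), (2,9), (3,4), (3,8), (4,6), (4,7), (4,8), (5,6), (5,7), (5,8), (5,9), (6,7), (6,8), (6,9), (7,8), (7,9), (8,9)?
No (6 vertices have odd degree: {1, 2, 3, 4, 5, 9}; Eulerian circuit requires 0)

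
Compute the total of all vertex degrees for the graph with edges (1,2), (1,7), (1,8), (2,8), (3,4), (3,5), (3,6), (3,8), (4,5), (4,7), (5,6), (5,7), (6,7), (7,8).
28 (handshake: sum of degrees = 2|E| = 2 x 14 = 28)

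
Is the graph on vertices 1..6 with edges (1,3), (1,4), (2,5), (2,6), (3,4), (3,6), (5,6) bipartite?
No (odd cycle of length 3: 4 -> 1 -> 3 -> 4)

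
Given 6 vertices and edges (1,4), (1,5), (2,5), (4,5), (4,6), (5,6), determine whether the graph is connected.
No, it has 2 components: {1, 2, 4, 5, 6}, {3}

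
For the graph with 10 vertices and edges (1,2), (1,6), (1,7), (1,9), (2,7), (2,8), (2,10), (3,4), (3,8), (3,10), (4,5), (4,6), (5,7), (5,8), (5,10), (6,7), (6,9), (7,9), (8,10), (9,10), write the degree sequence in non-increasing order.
[5, 5, 4, 4, 4, 4, 4, 4, 3, 3] (degrees: deg(1)=4, deg(2)=4, deg(3)=3, deg(4)=3, deg(5)=4, deg(6)=4, deg(7)=5, deg(8)=4, deg(9)=4, deg(10)=5)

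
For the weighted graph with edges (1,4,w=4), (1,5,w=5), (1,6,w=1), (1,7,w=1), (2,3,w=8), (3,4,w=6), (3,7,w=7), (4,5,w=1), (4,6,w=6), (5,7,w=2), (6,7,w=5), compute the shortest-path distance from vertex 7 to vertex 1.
1 (path: 7 -> 1; weights 1 = 1)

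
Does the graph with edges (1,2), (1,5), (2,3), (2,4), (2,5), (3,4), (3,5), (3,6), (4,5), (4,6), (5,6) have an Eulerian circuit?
No (2 vertices have odd degree: {5, 6}; Eulerian circuit requires 0)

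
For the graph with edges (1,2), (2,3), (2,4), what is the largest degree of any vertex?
3 (attained at vertex 2)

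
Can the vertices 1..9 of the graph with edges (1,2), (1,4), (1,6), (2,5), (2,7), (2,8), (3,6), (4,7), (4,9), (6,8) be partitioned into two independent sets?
Yes. Partition: {1, 3, 5, 7, 8, 9}, {2, 4, 6}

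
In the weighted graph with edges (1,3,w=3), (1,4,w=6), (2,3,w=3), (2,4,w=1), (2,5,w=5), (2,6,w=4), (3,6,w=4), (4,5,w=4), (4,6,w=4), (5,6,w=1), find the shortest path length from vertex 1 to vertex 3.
3 (path: 1 -> 3; weights 3 = 3)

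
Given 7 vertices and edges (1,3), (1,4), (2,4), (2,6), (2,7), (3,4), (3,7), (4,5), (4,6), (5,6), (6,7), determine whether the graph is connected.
Yes (BFS from 1 visits [1, 3, 4, 7, 2, 5, 6] — all 7 vertices reached)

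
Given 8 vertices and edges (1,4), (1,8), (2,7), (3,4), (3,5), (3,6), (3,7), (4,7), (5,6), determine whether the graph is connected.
Yes (BFS from 1 visits [1, 4, 8, 3, 7, 5, 6, 2] — all 8 vertices reached)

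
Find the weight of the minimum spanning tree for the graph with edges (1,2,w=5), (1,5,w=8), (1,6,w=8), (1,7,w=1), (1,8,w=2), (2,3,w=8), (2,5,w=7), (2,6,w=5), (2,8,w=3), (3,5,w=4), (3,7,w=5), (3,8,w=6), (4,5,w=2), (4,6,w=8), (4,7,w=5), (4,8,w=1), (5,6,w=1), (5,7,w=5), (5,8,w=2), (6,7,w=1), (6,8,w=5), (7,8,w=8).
13 (MST edges: (1,7,w=1), (1,8,w=2), (2,8,w=3), (3,5,w=4), (4,8,w=1), (5,6,w=1), (6,7,w=1); sum of weights 1 + 2 + 3 + 4 + 1 + 1 + 1 = 13)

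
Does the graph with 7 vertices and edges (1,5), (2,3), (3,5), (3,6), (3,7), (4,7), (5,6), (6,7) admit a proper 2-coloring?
No (odd cycle of length 3: 6 -> 5 -> 3 -> 6)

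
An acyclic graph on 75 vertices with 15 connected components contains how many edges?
60 (Each of the 15 component trees on V_i vertices has V_i - 1 edges; summing gives V - C = 75 - 15 = 60)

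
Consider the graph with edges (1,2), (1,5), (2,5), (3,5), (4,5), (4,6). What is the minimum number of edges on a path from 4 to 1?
2 (path: 4 -> 5 -> 1, 2 edges)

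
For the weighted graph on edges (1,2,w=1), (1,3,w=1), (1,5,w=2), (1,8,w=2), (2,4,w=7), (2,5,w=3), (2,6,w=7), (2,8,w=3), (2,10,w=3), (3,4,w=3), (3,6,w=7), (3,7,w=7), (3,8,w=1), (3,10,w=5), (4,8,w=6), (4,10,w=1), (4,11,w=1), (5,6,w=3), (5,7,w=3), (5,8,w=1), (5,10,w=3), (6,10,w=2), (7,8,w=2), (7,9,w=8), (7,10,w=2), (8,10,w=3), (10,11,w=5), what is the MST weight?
20 (MST edges: (1,2,w=1), (1,3,w=1), (3,8,w=1), (4,10,w=1), (4,11,w=1), (5,8,w=1), (6,10,w=2), (7,8,w=2), (7,9,w=8), (7,10,w=2); sum of weights 1 + 1 + 1 + 1 + 1 + 1 + 2 + 2 + 8 + 2 = 20)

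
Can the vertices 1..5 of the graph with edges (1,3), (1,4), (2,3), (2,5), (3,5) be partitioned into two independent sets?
No (odd cycle of length 3: 5 -> 3 -> 2 -> 5)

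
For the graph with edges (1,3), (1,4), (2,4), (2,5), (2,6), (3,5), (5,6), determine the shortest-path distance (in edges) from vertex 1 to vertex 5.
2 (path: 1 -> 3 -> 5, 2 edges)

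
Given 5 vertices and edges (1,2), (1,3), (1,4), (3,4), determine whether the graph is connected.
No, it has 2 components: {1, 2, 3, 4}, {5}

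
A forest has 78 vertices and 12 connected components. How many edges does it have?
66 (Each of the 12 component trees on V_i vertices has V_i - 1 edges; summing gives V - C = 78 - 12 = 66)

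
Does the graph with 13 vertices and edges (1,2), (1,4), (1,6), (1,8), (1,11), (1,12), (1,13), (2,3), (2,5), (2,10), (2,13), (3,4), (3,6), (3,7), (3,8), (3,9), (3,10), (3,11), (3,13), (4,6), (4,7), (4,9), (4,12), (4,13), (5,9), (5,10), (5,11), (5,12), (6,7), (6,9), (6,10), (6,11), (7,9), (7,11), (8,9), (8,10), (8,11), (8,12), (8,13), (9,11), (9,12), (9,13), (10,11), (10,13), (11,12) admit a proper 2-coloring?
No (odd cycle of length 3: 13 -> 1 -> 4 -> 13)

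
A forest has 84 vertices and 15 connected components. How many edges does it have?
69 (Each of the 15 component trees on V_i vertices has V_i - 1 edges; summing gives V - C = 84 - 15 = 69)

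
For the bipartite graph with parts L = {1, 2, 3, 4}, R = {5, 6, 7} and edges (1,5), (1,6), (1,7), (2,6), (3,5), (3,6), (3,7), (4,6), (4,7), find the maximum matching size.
3 (matching: (1,7), (2,6), (3,5); upper bound min(|L|,|R|) = min(4,3) = 3)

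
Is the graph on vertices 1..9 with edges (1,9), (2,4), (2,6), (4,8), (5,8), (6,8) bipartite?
Yes. Partition: {1, 2, 3, 7, 8}, {4, 5, 6, 9}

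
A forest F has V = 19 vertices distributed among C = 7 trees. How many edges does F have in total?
12 (Each of the 7 component trees on V_i vertices has V_i - 1 edges; summing gives V - C = 19 - 7 = 12)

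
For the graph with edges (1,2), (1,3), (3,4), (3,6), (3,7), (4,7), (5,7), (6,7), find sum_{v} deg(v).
16 (handshake: sum of degrees = 2|E| = 2 x 8 = 16)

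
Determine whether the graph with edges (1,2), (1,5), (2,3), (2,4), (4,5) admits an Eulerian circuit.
No (2 vertices have odd degree: {2, 3}; Eulerian circuit requires 0)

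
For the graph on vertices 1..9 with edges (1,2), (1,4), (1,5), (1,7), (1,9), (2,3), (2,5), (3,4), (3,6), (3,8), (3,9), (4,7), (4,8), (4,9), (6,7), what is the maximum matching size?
4 (matching: (1,2), (3,8), (4,9), (6,7); upper bound floor(n/2) = floor(9/2) = 4)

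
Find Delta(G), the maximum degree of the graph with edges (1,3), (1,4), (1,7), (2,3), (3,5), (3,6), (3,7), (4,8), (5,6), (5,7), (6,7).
5 (attained at vertex 3)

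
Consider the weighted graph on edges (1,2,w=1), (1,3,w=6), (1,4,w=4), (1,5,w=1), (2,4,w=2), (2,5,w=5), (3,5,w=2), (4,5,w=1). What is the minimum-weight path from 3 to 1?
3 (path: 3 -> 5 -> 1; weights 2 + 1 = 3)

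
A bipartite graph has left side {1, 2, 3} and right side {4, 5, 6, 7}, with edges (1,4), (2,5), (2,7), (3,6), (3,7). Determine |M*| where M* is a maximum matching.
3 (matching: (1,4), (2,7), (3,6); upper bound min(|L|,|R|) = min(3,4) = 3)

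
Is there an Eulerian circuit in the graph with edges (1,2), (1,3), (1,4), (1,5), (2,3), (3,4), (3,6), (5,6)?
Yes (the graph is connected and all 6 vertices have even degree)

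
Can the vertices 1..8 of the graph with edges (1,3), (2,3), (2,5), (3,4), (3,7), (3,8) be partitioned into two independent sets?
Yes. Partition: {1, 2, 4, 6, 7, 8}, {3, 5}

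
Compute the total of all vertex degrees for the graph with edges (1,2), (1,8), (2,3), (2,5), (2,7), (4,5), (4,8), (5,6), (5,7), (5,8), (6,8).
22 (handshake: sum of degrees = 2|E| = 2 x 11 = 22)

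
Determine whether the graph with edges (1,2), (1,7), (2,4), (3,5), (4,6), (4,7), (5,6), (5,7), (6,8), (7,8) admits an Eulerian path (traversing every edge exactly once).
No (4 vertices have odd degree: {3, 4, 5, 6}; Eulerian path requires 0 or 2)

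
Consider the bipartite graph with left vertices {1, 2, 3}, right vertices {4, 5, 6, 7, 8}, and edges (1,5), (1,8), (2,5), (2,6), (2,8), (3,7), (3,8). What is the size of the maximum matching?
3 (matching: (1,8), (2,6), (3,7); upper bound min(|L|,|R|) = min(3,5) = 3)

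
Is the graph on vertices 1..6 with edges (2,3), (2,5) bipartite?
Yes. Partition: {1, 2, 4, 6}, {3, 5}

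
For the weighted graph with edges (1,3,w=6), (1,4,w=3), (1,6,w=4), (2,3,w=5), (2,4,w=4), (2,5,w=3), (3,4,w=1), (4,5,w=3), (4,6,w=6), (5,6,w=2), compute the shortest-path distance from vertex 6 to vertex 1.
4 (path: 6 -> 1; weights 4 = 4)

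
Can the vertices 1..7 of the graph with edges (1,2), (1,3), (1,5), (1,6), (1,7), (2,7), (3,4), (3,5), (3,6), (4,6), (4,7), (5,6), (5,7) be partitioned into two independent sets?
No (odd cycle of length 3: 6 -> 1 -> 3 -> 6)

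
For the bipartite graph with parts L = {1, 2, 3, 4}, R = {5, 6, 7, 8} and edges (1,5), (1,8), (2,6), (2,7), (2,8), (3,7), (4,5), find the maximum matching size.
4 (matching: (1,8), (2,6), (3,7), (4,5); upper bound min(|L|,|R|) = min(4,4) = 4)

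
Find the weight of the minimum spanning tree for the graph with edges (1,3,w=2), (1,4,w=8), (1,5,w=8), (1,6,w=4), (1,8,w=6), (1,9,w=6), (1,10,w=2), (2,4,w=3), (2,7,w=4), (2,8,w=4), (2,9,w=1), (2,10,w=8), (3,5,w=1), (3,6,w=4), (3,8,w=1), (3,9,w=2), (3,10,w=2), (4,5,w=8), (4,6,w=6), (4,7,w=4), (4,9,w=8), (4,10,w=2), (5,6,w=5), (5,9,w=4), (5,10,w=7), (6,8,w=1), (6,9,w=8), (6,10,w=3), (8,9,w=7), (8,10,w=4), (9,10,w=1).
15 (MST edges: (1,3,w=2), (1,10,w=2), (2,7,w=4), (2,9,w=1), (3,5,w=1), (3,8,w=1), (4,10,w=2), (6,8,w=1), (9,10,w=1); sum of weights 2 + 2 + 4 + 1 + 1 + 1 + 2 + 1 + 1 = 15)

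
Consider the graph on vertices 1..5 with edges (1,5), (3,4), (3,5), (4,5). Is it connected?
No, it has 2 components: {1, 3, 4, 5}, {2}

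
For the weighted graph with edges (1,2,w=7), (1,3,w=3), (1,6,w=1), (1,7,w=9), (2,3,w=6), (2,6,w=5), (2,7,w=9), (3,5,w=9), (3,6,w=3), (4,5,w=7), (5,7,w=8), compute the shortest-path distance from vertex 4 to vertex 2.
22 (path: 4 -> 5 -> 3 -> 2; weights 7 + 9 + 6 = 22)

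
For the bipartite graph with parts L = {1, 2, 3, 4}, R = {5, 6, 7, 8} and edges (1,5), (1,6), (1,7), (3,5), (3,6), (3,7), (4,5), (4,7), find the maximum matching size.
3 (matching: (1,7), (3,6), (4,5); upper bound min(|L|,|R|) = min(4,4) = 4)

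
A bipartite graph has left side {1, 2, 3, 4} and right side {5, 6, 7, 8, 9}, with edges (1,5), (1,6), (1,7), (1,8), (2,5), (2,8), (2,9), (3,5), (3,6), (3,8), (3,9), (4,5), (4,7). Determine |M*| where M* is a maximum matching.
4 (matching: (1,8), (2,9), (3,6), (4,7); upper bound min(|L|,|R|) = min(4,5) = 4)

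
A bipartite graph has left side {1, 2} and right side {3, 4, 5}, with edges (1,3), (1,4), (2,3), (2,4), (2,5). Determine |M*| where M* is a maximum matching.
2 (matching: (1,4), (2,5); upper bound min(|L|,|R|) = min(2,3) = 2)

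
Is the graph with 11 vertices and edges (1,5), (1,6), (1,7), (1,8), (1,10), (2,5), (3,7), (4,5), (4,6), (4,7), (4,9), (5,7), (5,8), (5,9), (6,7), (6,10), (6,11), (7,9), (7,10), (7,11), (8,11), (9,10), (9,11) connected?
Yes (BFS from 1 visits [1, 5, 6, 7, 8, 10, 2, 4, 9, 11, 3] — all 11 vertices reached)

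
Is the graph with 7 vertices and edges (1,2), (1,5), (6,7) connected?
No, it has 4 components: {1, 2, 5}, {3}, {4}, {6, 7}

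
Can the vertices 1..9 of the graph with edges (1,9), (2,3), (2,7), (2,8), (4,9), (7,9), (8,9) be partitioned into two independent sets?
Yes. Partition: {1, 3, 4, 5, 6, 7, 8}, {2, 9}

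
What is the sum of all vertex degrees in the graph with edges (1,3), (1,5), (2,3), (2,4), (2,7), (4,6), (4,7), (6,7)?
16 (handshake: sum of degrees = 2|E| = 2 x 8 = 16)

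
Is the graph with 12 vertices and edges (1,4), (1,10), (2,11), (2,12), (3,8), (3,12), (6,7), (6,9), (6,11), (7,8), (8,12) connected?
No, it has 3 components: {1, 4, 10}, {2, 3, 6, 7, 8, 9, 11, 12}, {5}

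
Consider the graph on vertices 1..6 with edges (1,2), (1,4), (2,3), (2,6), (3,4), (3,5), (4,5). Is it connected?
Yes (BFS from 1 visits [1, 2, 4, 3, 6, 5] — all 6 vertices reached)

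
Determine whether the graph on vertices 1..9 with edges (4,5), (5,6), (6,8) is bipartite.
Yes. Partition: {1, 2, 3, 4, 6, 7, 9}, {5, 8}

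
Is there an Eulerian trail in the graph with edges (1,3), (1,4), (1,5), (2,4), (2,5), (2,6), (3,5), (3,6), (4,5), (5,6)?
No (6 vertices have odd degree: {1, 2, 3, 4, 5, 6}; Eulerian path requires 0 or 2)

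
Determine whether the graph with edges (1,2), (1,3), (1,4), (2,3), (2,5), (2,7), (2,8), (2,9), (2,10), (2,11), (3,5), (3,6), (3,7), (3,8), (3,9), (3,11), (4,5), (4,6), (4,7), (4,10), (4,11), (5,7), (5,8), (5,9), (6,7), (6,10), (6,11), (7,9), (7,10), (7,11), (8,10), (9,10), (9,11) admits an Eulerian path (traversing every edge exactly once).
Yes (the graph is connected and exactly 2 vertices have odd degree: {1, 6}; any Eulerian path must start and end at those)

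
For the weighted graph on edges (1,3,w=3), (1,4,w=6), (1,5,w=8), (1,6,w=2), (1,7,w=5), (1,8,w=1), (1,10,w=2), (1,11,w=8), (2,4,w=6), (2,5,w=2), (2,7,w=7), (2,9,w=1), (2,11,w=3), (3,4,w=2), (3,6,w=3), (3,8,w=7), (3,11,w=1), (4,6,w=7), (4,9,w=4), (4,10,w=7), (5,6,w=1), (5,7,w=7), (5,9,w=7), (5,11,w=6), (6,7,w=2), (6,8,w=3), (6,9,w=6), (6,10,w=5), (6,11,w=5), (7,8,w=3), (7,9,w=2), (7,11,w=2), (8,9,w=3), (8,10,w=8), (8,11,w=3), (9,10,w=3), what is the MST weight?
16 (MST edges: (1,6,w=2), (1,8,w=1), (1,10,w=2), (2,5,w=2), (2,9,w=1), (3,4,w=2), (3,11,w=1), (5,6,w=1), (6,7,w=2), (7,11,w=2); sum of weights 2 + 1 + 2 + 2 + 1 + 2 + 1 + 1 + 2 + 2 = 16)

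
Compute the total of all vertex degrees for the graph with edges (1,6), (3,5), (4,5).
6 (handshake: sum of degrees = 2|E| = 2 x 3 = 6)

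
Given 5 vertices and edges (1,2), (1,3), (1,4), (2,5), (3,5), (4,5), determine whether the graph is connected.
Yes (BFS from 1 visits [1, 2, 3, 4, 5] — all 5 vertices reached)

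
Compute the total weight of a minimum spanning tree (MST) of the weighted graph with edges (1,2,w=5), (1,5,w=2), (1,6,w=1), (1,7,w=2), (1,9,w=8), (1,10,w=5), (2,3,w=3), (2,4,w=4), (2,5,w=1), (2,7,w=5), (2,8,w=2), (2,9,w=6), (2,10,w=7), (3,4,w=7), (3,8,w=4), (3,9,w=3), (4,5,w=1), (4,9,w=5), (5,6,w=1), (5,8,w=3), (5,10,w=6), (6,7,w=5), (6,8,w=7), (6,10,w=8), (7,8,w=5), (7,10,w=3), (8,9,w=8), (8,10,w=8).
17 (MST edges: (1,6,w=1), (1,7,w=2), (2,3,w=3), (2,5,w=1), (2,8,w=2), (3,9,w=3), (4,5,w=1), (5,6,w=1), (7,10,w=3); sum of weights 1 + 2 + 3 + 1 + 2 + 3 + 1 + 1 + 3 = 17)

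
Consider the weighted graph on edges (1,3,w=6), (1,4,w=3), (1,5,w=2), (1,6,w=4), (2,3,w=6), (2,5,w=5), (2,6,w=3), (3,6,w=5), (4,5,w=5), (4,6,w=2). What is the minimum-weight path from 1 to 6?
4 (path: 1 -> 6; weights 4 = 4)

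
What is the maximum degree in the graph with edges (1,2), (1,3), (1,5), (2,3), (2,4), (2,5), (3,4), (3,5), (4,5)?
4 (attained at vertices 2, 3, 5)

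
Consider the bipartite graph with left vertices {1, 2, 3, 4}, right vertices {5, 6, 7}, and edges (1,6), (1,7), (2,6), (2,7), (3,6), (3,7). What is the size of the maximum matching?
2 (matching: (1,7), (2,6); upper bound min(|L|,|R|) = min(4,3) = 3)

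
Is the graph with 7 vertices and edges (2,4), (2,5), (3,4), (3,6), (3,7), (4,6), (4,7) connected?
No, it has 2 components: {1}, {2, 3, 4, 5, 6, 7}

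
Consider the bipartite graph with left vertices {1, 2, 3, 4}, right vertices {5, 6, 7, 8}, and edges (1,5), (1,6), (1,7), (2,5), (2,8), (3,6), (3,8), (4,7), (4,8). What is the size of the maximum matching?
4 (matching: (1,7), (2,5), (3,6), (4,8); upper bound min(|L|,|R|) = min(4,4) = 4)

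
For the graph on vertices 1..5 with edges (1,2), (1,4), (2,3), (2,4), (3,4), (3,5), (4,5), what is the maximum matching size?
2 (matching: (1,4), (3,5); upper bound floor(n/2) = floor(5/2) = 2)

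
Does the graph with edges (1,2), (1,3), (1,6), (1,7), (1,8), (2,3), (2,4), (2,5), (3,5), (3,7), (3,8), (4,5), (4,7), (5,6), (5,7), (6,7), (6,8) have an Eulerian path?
No (6 vertices have odd degree: {1, 3, 4, 5, 7, 8}; Eulerian path requires 0 or 2)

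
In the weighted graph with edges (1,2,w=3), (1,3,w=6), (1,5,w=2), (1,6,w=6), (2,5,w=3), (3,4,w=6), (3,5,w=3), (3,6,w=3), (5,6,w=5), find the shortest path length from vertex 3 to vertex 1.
5 (path: 3 -> 5 -> 1; weights 3 + 2 = 5)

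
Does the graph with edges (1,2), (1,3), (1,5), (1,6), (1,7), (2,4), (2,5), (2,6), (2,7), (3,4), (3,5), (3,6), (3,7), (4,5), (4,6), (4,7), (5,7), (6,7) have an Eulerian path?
No (6 vertices have odd degree: {1, 2, 3, 4, 5, 6}; Eulerian path requires 0 or 2)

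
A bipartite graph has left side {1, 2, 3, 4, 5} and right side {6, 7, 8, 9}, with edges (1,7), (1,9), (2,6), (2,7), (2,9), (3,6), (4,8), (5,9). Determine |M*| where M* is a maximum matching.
4 (matching: (1,9), (2,7), (3,6), (4,8); upper bound min(|L|,|R|) = min(5,4) = 4)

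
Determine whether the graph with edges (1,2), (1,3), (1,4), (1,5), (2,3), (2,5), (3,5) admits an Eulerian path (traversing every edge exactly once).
No (4 vertices have odd degree: {2, 3, 4, 5}; Eulerian path requires 0 or 2)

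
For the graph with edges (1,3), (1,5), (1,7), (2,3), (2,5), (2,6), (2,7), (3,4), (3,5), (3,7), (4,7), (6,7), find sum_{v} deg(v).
24 (handshake: sum of degrees = 2|E| = 2 x 12 = 24)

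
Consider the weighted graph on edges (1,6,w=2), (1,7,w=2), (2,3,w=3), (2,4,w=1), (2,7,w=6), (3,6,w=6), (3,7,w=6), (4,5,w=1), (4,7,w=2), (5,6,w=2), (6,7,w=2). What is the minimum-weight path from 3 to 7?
6 (path: 3 -> 7; weights 6 = 6)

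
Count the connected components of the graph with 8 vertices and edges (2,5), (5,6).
6 (components: {1}, {2, 5, 6}, {3}, {4}, {7}, {8})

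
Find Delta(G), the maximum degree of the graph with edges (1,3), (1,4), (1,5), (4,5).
3 (attained at vertex 1)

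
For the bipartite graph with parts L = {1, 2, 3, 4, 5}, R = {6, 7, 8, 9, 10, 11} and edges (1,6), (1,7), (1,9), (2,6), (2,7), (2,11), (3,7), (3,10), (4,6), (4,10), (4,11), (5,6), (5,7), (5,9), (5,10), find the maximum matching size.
5 (matching: (1,9), (2,11), (3,10), (4,6), (5,7); upper bound min(|L|,|R|) = min(5,6) = 5)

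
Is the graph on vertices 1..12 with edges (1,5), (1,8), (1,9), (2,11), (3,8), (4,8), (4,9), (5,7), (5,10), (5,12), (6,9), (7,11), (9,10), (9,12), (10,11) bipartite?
Yes. Partition: {1, 2, 3, 4, 6, 7, 10, 12}, {5, 8, 9, 11}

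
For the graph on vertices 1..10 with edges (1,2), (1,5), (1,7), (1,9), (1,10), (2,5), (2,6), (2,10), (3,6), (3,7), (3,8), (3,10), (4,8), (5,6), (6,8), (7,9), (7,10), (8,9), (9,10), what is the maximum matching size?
5 (matching: (1,5), (2,10), (3,6), (4,8), (7,9); upper bound floor(n/2) = floor(10/2) = 5)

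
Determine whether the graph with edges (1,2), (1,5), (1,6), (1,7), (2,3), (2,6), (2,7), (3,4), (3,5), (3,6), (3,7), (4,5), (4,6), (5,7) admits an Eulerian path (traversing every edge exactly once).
Yes (the graph is connected and exactly 2 vertices have odd degree: {3, 4}; any Eulerian path must start and end at those)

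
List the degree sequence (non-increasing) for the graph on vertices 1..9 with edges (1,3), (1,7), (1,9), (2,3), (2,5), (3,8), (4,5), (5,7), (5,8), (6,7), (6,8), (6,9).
[4, 3, 3, 3, 3, 3, 2, 2, 1] (degrees: deg(1)=3, deg(2)=2, deg(3)=3, deg(4)=1, deg(5)=4, deg(6)=3, deg(7)=3, deg(8)=3, deg(9)=2)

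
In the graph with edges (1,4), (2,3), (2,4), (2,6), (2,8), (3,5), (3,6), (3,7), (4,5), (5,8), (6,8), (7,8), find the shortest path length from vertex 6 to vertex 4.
2 (path: 6 -> 2 -> 4, 2 edges)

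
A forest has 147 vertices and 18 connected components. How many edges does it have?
129 (Each of the 18 component trees on V_i vertices has V_i - 1 edges; summing gives V - C = 147 - 18 = 129)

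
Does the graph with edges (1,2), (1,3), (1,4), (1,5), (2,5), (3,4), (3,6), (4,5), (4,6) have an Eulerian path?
Yes (the graph is connected and exactly 2 vertices have odd degree: {3, 5}; any Eulerian path must start and end at those)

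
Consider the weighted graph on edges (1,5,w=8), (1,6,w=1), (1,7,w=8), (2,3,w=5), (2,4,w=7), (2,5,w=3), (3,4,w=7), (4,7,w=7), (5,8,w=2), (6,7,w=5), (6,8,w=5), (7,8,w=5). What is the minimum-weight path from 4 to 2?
7 (path: 4 -> 2; weights 7 = 7)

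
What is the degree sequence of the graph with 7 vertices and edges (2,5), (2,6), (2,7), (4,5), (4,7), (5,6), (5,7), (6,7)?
[4, 4, 3, 3, 2, 0, 0] (degrees: deg(1)=0, deg(2)=3, deg(3)=0, deg(4)=2, deg(5)=4, deg(6)=3, deg(7)=4)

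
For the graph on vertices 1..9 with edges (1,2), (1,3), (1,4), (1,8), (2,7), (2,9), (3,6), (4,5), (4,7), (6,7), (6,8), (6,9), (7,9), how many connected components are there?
1 (components: {1, 2, 3, 4, 5, 6, 7, 8, 9})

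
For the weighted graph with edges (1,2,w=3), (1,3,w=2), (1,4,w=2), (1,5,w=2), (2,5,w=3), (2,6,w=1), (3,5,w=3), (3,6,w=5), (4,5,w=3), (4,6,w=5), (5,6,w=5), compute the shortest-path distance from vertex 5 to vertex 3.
3 (path: 5 -> 3; weights 3 = 3)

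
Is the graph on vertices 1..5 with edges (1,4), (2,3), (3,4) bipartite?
Yes. Partition: {1, 3, 5}, {2, 4}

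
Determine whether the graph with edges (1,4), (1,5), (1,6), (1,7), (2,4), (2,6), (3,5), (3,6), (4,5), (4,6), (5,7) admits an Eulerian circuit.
Yes (the graph is connected and all 7 vertices have even degree)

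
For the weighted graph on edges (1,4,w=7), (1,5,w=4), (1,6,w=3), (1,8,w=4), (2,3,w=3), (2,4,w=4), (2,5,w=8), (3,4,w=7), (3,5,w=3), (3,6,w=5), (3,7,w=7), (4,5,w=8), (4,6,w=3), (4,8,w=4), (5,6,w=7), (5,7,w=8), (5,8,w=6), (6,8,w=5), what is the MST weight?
27 (MST edges: (1,5,w=4), (1,6,w=3), (1,8,w=4), (2,3,w=3), (3,5,w=3), (3,7,w=7), (4,6,w=3); sum of weights 4 + 3 + 4 + 3 + 3 + 7 + 3 = 27)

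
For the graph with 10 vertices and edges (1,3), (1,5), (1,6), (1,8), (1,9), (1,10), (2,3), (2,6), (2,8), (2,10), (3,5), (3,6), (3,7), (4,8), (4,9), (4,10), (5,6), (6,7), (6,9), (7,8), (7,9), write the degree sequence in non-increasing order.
[6, 6, 5, 4, 4, 4, 4, 3, 3, 3] (degrees: deg(1)=6, deg(2)=4, deg(3)=5, deg(4)=3, deg(5)=3, deg(6)=6, deg(7)=4, deg(8)=4, deg(9)=4, deg(10)=3)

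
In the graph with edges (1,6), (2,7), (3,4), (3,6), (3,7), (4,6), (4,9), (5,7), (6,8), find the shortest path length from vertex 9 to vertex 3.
2 (path: 9 -> 4 -> 3, 2 edges)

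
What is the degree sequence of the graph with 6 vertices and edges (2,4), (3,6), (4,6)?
[2, 2, 1, 1, 0, 0] (degrees: deg(1)=0, deg(2)=1, deg(3)=1, deg(4)=2, deg(5)=0, deg(6)=2)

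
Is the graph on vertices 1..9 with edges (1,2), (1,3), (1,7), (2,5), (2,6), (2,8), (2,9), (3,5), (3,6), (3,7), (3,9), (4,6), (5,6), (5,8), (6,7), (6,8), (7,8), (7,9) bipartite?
No (odd cycle of length 3: 3 -> 1 -> 7 -> 3)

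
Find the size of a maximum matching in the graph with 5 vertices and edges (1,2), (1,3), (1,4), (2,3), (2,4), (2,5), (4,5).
2 (matching: (1,3), (4,5); upper bound floor(n/2) = floor(5/2) = 2)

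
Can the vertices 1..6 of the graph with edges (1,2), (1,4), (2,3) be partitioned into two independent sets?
Yes. Partition: {1, 3, 5, 6}, {2, 4}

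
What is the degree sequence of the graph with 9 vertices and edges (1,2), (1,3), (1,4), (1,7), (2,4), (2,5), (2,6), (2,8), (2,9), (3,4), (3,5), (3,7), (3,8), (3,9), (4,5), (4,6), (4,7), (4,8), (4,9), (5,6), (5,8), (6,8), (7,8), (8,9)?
[8, 7, 6, 6, 5, 4, 4, 4, 4] (degrees: deg(1)=4, deg(2)=6, deg(3)=6, deg(4)=8, deg(5)=5, deg(6)=4, deg(7)=4, deg(8)=7, deg(9)=4)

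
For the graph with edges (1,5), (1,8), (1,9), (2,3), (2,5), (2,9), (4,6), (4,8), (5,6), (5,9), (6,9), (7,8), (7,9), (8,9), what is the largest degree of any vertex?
6 (attained at vertex 9)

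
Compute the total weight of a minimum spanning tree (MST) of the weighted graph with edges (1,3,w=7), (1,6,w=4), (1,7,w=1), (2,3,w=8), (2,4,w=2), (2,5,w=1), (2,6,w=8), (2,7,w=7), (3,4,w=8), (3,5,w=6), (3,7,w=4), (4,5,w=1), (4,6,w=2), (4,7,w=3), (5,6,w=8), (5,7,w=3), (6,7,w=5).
12 (MST edges: (1,7,w=1), (2,5,w=1), (3,7,w=4), (4,5,w=1), (4,6,w=2), (4,7,w=3); sum of weights 1 + 1 + 4 + 1 + 2 + 3 = 12)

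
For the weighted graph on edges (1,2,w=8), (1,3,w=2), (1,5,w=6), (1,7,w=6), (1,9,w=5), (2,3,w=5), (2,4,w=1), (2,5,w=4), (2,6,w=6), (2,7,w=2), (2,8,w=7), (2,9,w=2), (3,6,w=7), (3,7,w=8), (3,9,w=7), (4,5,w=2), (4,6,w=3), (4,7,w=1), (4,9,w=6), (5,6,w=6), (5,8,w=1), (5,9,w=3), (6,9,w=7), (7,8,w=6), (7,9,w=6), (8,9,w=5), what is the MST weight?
17 (MST edges: (1,3,w=2), (1,9,w=5), (2,4,w=1), (2,9,w=2), (4,5,w=2), (4,6,w=3), (4,7,w=1), (5,8,w=1); sum of weights 2 + 5 + 1 + 2 + 2 + 3 + 1 + 1 = 17)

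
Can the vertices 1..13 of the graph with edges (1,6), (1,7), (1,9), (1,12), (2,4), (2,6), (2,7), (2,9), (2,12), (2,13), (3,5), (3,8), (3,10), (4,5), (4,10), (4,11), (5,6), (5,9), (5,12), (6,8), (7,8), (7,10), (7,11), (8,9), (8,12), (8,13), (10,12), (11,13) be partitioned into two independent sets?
Yes. Partition: {1, 2, 5, 8, 10, 11}, {3, 4, 6, 7, 9, 12, 13}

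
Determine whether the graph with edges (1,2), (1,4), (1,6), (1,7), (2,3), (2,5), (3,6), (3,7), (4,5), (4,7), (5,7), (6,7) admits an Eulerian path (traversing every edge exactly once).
No (6 vertices have odd degree: {2, 3, 4, 5, 6, 7}; Eulerian path requires 0 or 2)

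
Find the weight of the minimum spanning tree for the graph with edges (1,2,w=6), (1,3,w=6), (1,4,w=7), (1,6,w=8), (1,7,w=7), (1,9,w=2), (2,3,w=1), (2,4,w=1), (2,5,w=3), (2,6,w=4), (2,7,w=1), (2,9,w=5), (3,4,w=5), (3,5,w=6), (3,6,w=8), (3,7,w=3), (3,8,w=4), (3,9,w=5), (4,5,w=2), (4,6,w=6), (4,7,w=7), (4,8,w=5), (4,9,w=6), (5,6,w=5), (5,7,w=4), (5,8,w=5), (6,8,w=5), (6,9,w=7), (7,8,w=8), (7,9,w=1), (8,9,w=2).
14 (MST edges: (1,9,w=2), (2,3,w=1), (2,4,w=1), (2,6,w=4), (2,7,w=1), (4,5,w=2), (7,9,w=1), (8,9,w=2); sum of weights 2 + 1 + 1 + 4 + 1 + 2 + 1 + 2 = 14)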